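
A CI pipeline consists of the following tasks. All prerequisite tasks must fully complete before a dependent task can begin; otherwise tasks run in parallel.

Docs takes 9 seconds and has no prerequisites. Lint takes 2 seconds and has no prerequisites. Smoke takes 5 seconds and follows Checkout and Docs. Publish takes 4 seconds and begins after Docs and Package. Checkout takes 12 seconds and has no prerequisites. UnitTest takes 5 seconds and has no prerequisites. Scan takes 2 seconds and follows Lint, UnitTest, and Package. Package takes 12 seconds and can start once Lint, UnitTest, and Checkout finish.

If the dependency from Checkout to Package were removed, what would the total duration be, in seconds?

Original critical path: Checkout→Package→Publish = 12+12+4 = 28 ⇒ 28 seconds.
Without Checkout→Package, Package's earliest start moves from 12 to 5.
New critical path: UnitTest→Package→Publish = 5+12+4 = 21 ⇒ 21 seconds.

21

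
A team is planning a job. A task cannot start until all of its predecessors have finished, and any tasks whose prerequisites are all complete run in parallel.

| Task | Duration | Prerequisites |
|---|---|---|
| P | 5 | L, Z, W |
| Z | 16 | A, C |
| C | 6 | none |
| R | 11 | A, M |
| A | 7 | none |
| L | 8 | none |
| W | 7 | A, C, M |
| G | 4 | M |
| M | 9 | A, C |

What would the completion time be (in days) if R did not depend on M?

Original critical path: A→M→W→P = 7+9+7+5 = 28 ⇒ 28 days.
Without M→R, R's earliest start moves from 16 to 7.
After: A→M→W→P = 7+9+7+5 = 28 → 28 days.

28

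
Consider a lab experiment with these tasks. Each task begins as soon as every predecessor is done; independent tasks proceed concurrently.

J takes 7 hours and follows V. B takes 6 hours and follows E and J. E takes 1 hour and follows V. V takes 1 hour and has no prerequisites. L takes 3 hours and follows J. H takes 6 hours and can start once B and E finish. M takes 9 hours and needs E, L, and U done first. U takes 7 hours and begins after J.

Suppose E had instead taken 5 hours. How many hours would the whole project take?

24

Baseline: V→J→U→M = 1+7+7+9 = 24 → 24 hours.
The longest path through E is only 14 hours, so E has float 10.
That remains the longest chain; total 24 hours.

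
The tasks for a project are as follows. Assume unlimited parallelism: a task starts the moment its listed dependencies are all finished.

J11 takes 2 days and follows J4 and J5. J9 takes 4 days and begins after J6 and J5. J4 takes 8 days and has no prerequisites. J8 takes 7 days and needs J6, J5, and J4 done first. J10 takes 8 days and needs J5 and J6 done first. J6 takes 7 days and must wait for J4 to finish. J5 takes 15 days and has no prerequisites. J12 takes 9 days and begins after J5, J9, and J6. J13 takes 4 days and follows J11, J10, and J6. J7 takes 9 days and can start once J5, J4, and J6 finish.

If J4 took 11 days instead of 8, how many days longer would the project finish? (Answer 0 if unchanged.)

3

Baseline: J4→J6→J9→J12 = 8+7+4+9 = 28 → 28 days.
J4 is on the critical path; changing it to 11 makes that path 31 days.
That remains the longest chain; total 31 days.
Change in finish: 31 − 28 = +3 days.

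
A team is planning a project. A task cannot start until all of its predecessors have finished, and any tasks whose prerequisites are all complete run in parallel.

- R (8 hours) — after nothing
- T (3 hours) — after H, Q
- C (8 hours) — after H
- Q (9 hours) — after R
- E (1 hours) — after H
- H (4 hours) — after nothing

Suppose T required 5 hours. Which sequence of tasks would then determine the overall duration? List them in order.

R, Q, T

The binding path is R→Q→T = 8+9+3 = 20; finish at 20 hours.
Since T is critical, the +2 change carries straight to that chain (now 22 hours).
That remains the longest chain; total 22 hours.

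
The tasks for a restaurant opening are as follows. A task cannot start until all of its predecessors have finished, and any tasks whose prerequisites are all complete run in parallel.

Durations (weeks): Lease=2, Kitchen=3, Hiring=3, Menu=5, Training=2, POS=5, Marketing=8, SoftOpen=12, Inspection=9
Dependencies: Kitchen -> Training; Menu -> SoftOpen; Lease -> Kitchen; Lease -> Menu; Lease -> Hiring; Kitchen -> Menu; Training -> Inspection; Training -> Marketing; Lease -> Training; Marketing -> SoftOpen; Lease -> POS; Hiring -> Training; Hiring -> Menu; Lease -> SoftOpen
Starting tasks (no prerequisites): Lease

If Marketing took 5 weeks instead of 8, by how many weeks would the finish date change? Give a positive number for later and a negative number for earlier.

-3

Critical path before the change: Lease→Kitchen→Training→Marketing→SoftOpen = 2+3+2+8+12 = 27 giving 27 weeks.
Since Marketing is critical, the -3 change carries straight to that chain (now 24 weeks).
The critical path is still Lease→Kitchen→Training→Marketing→SoftOpen; finish is now 24 weeks.
Change in finish: 24 − 27 = -3 weeks.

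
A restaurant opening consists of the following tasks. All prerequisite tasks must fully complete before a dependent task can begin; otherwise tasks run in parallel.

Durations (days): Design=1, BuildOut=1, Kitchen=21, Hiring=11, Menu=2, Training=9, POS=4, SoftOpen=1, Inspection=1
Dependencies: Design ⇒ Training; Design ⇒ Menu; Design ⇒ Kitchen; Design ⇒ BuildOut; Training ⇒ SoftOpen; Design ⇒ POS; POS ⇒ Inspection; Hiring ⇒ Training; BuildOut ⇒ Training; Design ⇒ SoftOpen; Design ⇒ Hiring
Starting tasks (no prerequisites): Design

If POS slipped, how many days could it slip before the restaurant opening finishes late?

16

Critical path: Design→Kitchen = 1+21 = 22, so the finish is 22 days.
The longest chain containing POS totals 6 days.
Float = 22 − 6 = 16.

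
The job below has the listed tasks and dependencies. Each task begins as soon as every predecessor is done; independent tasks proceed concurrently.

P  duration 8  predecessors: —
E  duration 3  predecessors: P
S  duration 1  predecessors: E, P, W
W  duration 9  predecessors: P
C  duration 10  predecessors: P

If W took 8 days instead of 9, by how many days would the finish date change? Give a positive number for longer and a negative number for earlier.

0

Actual critical path: P→W→S = 8+9+1 = 18 ⇒ 18 days.
Since W is critical, the -1 change carries straight to that chain (now 17 days).
Now P→C = 8+10 = 18 is longest, so the finish becomes 18 days.
Change in finish: 18 − 18 = +0 days.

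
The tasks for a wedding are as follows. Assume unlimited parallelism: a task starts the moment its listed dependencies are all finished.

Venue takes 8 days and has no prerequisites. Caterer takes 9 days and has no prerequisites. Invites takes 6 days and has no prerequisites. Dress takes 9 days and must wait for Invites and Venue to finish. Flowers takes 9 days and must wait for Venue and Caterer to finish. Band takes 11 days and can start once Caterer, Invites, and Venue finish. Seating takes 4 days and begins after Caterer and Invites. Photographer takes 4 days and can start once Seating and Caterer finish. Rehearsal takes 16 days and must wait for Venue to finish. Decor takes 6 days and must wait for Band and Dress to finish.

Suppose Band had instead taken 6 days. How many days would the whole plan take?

Critical path before the change: Caterer→Band→Decor = 9+11+6 = 26 giving 26 days.
Since Band is critical, the -5 change carries straight to that chain (now 21 days).
Now Venue→Rehearsal = 8+16 = 24 is longest, so the finish becomes 24 days.

24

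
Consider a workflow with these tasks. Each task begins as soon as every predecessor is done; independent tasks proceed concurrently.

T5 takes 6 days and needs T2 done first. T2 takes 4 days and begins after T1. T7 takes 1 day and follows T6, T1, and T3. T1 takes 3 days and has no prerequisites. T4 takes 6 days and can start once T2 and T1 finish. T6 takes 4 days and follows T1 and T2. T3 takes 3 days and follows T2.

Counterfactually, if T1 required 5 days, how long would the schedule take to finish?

15

As given, the longest chain is T1→T2→T4 = 3+4+6 = 13, so the finish is 13 days.
T1 is on the critical path; changing it to 5 makes that path 15 days.
That remains the longest chain; total 15 days.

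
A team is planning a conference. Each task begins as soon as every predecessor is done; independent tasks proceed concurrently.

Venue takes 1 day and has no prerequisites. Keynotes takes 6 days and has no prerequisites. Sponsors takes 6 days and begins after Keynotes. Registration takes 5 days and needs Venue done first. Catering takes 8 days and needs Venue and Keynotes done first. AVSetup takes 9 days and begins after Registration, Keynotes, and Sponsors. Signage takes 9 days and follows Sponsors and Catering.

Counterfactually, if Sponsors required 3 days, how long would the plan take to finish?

23

As given, the longest chain is Keynotes→Catering→Signage = 6+8+9 = 23, so the finish is 23 days.
Sponsors has 2 days of float (longest path through it is 21).
The critical path is still Keynotes→Catering→Signage; finish is now 23 days.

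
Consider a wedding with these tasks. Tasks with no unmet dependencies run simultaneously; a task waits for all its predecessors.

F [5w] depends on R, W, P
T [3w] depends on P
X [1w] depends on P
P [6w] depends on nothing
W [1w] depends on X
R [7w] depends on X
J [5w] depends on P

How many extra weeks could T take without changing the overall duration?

10

P→X→R→F = 6+1+7+5 = 19 sets the makespan at 19 weeks.
Longest path through T: 9 weeks (earliest finish 9, latest finish 19).
So T can slip 19 − 9 = 10 weeks.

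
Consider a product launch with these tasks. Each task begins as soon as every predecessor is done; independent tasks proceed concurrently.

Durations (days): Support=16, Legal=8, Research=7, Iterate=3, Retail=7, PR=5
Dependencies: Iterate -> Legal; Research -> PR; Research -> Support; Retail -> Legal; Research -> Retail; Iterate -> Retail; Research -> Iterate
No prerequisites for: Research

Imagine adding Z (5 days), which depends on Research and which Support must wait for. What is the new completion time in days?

Originally the product launch takes 25 days.
With Z inserted, Support now waits for max(Research, Z).
New critical path: Research→Z→Support = 7+5+16 = 28 ⇒ 28 days.

28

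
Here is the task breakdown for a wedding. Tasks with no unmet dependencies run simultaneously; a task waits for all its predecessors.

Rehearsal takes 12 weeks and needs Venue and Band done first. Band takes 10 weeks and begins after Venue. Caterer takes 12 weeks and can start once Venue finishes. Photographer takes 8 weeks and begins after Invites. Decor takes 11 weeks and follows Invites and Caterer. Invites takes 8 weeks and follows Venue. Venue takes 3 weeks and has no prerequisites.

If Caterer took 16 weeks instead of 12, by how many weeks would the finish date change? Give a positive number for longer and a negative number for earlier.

Critical path before the change: Venue→Caterer→Decor = 3+12+11 = 26 giving 26 weeks.
Caterer is on the critical path; changing it to 16 makes that path 30 weeks.
No other chain overtakes it, so the finish is 30 weeks.
Change in finish: 30 − 26 = +4 weeks.

4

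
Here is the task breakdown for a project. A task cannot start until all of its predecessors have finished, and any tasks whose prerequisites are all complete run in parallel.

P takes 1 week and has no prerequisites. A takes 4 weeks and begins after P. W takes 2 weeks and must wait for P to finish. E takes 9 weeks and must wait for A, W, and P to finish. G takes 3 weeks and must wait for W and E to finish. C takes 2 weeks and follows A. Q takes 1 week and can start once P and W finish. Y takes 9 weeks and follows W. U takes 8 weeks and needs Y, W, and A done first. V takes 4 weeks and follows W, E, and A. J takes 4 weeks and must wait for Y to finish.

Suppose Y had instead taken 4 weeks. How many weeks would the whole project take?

18

Critical path before the change: P→W→Y→U = 1+2+9+8 = 20 giving 20 weeks.
Y is on the critical path; changing it to 4 makes that path 15 weeks.
New critical path: P→A→E→V = 1+4+9+4 = 18 ⇒ 18 weeks.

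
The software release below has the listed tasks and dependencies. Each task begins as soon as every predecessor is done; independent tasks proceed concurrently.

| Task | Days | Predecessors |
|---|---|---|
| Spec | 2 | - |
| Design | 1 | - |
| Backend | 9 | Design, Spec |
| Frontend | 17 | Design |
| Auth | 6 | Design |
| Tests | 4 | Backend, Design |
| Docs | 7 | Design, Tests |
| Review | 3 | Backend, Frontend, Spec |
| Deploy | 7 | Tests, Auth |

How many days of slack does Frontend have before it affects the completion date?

1

Critical path: Spec→Backend→Tests→Docs = 2+9+4+7 = 22, so the finish is 22 days.
The longest chain containing Frontend totals 21 days.
Slack of Frontend = 2 − 1 = 1 day.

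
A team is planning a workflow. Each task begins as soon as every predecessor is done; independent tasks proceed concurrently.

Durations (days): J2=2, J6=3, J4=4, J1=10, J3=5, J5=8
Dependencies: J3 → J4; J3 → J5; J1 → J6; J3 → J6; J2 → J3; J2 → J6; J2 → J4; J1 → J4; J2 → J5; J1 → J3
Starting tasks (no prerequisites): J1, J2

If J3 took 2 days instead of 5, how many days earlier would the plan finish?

Critical path before the change: J1→J3→J5 = 10+5+8 = 23 giving 23 days.
J3 lies on that path, so at 2 days the path becomes 20 days.
The critical path is still J1→J3→J5; finish is now 20 days.
Change in finish: 20 − 23 = -3 days.

3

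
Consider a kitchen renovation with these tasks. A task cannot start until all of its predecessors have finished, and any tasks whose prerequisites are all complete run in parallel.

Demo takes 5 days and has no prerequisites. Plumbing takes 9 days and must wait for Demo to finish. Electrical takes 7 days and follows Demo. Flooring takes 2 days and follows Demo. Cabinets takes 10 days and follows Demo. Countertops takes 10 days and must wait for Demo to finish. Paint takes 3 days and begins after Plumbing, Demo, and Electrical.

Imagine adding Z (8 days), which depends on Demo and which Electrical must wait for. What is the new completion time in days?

Originally the schedule takes 17 days.
With Z inserted, Electrical now waits for max(Demo, Z).
New critical path: Demo→Z→Electrical→Paint = 5+8+7+3 = 23 ⇒ 23 days.

23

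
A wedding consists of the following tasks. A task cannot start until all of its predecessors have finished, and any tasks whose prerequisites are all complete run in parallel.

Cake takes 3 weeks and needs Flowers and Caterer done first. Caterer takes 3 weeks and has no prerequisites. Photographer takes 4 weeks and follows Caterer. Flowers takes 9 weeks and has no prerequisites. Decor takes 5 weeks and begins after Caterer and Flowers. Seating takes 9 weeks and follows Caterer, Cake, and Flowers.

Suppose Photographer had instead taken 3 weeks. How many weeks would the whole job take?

21

The binding path is Flowers→Cake→Seating = 9+3+9 = 21; finish at 21 weeks.
Photographer is off the critical path — its longest chain is 7 weeks, giving 14 of slack.
No other chain overtakes it, so the finish is 21 weeks.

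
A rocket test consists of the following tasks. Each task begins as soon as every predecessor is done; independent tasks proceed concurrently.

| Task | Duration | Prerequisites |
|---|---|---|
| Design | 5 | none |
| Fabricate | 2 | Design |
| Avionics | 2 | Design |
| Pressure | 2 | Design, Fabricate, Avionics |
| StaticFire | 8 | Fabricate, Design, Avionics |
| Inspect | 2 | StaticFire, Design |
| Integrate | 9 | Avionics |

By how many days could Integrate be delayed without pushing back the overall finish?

1

Design→Fabricate→StaticFire→Inspect = 5+2+8+2 = 17 sets the makespan at 17 days.
The longest chain containing Integrate totals 16 days.
Float = 17 − 16 = 1.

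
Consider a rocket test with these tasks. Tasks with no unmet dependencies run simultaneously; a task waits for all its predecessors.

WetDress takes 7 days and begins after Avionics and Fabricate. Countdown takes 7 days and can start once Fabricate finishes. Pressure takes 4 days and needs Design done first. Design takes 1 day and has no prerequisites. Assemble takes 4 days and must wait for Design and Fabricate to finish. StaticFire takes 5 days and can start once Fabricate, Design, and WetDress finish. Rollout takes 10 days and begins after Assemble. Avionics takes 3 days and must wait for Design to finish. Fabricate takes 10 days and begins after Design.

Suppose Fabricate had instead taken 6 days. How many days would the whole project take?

Critical path before the change: Design→Fabricate→Assemble→Rollout = 1+10+4+10 = 25 giving 25 days.
Fabricate lies on that path, so at 6 days the path becomes 21 days.
The critical path is still Design→Fabricate→Assemble→Rollout; finish is now 21 days.

21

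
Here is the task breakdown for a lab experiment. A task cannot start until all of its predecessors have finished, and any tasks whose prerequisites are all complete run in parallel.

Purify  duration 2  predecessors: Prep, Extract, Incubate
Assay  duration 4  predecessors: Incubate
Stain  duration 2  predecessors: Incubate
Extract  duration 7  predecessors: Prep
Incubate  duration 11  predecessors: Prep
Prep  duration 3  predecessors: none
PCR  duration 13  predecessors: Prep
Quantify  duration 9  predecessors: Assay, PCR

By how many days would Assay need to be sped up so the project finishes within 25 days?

2

Current finish: 27 days; target: 25.
Assay is on every critical path, so each day cut from Assay cuts the finish by one (this holds down to a finish of 25).
Need 27 − 25 = 2 days off Assay → Assay becomes 2 days, finish becomes 25.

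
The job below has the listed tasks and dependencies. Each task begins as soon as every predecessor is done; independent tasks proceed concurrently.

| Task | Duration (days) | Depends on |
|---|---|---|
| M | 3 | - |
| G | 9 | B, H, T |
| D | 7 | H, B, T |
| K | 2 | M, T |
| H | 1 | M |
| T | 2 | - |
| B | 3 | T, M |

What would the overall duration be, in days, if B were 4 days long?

As given, the longest chain is M→B→G = 3+3+9 = 15, so the finish is 15 days.
B is on the critical path; changing it to 4 makes that path 16 days.
No other chain overtakes it, so the finish is 16 days.

16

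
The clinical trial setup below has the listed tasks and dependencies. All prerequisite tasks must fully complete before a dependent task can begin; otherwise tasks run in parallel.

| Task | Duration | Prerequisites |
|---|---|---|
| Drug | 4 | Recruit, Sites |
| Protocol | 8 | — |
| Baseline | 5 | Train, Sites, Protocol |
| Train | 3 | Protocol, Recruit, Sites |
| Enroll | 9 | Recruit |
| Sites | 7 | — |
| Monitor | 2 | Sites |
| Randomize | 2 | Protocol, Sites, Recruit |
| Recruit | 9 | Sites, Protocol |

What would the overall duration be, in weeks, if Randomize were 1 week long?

Critical path before the change: Protocol→Recruit→Enroll = 8+9+9 = 26 giving 26 weeks.
Randomize is off the critical path — its longest chain is 19 weeks, giving 7 of slack.
The critical path is still Protocol→Recruit→Enroll; finish is now 26 weeks.

26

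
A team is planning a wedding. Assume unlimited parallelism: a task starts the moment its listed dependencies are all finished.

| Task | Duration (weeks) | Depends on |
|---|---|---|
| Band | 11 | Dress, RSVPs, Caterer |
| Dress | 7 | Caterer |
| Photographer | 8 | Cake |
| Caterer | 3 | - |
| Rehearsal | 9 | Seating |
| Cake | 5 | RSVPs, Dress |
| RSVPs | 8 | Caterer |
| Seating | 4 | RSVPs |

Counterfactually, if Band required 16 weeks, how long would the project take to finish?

27

As given, the longest chain is Caterer→RSVPs→Cake→Photographer = 3+8+5+8 = 24, so the finish is 24 weeks.
Band has 2 weeks of float (longest path through it is 22).
The binding chain switches to Caterer→RSVPs→Band = 3+8+16 = 27; finish 27 weeks.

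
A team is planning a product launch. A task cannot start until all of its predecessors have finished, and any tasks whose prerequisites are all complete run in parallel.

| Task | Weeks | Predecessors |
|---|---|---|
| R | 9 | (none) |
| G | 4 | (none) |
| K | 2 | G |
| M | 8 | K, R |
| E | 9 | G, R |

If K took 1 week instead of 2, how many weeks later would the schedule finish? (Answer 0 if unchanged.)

0

Critical path before the change: R→E = 9+9 = 18 giving 18 weeks.
K has 4 weeks of float (longest path through it is 14).
No other chain overtakes it, so the finish is 18 weeks.
Change in finish: 18 − 18 = +0 weeks.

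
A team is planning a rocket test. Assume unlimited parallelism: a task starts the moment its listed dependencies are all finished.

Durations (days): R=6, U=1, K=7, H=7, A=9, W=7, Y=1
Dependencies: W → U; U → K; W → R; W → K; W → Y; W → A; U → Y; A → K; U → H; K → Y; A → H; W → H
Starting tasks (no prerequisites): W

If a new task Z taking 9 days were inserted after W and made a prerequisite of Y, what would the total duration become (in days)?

Originally the rocket test takes 24 days.
With Z inserted, Y now waits for max(U, W, K, Z).
New critical path: W→A→K→Y = 7+9+7+1 = 24 ⇒ 24 days.

24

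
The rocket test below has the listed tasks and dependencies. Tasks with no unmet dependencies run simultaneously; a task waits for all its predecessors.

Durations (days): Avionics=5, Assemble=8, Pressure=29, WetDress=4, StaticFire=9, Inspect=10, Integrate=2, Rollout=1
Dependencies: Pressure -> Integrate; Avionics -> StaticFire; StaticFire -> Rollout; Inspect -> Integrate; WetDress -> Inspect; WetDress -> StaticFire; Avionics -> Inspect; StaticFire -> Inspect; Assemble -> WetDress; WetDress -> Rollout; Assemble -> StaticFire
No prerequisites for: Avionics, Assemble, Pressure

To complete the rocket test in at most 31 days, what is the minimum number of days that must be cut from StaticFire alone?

Current finish: 33 days; target: 31.
StaticFire is on every critical path, so each day cut from StaticFire cuts the finish by one (this holds down to a finish of 31).
Need 33 − 31 = 2 days off StaticFire → StaticFire becomes 7 days, finish becomes 31.

2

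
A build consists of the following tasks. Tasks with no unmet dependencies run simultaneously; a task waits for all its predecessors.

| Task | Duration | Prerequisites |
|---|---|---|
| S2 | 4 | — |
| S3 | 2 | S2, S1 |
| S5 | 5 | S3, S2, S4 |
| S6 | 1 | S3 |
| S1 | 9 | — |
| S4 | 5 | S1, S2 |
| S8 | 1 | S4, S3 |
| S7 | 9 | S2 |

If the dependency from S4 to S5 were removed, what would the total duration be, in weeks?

16

Original critical path: S1→S4→S5 = 9+5+5 = 19 ⇒ 19 weeks.
Without S4→S5, S5's earliest start moves from 14 to 11.
The longest chain is now S1→S3→S5 = 9+2+5 = 16, so the schedule takes 16 weeks.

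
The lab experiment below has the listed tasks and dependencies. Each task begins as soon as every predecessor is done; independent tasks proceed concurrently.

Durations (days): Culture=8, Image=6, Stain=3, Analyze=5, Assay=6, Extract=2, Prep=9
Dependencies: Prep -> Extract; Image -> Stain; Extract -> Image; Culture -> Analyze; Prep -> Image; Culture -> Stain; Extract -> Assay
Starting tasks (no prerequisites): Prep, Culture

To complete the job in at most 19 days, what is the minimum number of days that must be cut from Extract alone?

1

Current finish: 20 days; target: 19.
Extract is on every critical path, so each day cut from Extract cuts the finish by one (this holds down to a finish of 19).
Need 20 − 19 = 1 day off Extract → Extract becomes 1 day, finish becomes 19.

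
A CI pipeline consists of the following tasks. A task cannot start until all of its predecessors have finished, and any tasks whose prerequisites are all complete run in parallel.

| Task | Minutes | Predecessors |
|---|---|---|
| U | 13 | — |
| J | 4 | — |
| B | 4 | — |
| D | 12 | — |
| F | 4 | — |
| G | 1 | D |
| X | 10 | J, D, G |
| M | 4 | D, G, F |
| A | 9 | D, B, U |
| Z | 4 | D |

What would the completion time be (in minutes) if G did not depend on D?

22

With the dependency in place, D→G→X = 12+1+10 = 23 sets the finish at 23 minutes.
Without D→G, G's earliest start moves from 12 to 0.
The longest chain is now U→A = 13+9 = 22, so the job takes 22 minutes.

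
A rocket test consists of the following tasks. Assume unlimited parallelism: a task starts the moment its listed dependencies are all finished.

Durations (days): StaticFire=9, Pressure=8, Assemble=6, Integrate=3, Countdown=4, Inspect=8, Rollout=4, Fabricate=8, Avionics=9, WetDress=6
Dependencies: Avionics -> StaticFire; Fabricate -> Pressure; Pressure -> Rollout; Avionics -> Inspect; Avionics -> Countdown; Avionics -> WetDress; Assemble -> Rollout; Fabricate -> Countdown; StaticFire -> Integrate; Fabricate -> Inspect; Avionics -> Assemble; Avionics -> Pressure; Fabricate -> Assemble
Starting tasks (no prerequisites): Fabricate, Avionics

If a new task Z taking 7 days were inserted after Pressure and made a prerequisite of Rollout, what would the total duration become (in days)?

28

Originally the project takes 21 days.
With Z inserted, Rollout now waits for max(Pressure, Assemble, Z).
New critical path: Avionics→Pressure→Z→Rollout = 9+8+7+4 = 28 ⇒ 28 days.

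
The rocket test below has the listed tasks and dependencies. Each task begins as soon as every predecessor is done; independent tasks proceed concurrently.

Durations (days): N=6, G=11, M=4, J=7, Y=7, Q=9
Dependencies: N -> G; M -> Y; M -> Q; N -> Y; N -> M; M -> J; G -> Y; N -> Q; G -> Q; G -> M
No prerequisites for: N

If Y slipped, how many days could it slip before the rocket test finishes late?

N→G→M→Q = 6+11+4+9 = 30 sets the makespan at 30 days.
Longest path through Y: 28 days (earliest finish 28, latest finish 30).
Slack of Y = 23 − 21 = 2 days.

2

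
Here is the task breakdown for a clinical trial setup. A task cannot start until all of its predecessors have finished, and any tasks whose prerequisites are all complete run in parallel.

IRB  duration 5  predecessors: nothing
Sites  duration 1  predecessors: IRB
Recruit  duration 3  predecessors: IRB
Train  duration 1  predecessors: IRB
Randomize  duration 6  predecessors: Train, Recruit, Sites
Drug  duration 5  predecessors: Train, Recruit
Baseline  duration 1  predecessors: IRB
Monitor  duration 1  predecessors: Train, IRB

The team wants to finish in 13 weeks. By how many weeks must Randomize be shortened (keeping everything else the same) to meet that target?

Current finish: 14 weeks; target: 13.
Randomize is on every critical path, so each week cut from Randomize cuts the finish by one (this holds down to a finish of 13).
Need 14 − 13 = 1 week off Randomize → Randomize becomes 5 weeks, finish becomes 13.

1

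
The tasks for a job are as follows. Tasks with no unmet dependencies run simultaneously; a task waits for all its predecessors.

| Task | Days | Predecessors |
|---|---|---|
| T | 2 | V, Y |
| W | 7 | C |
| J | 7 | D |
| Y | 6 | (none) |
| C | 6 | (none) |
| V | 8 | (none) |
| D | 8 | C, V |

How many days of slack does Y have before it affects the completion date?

The longest chain is V→D→J = 8+8+7 = 23; overall finish 23 days.
Y finishes as early as 6 and must finish by 21.
Float = 23 − 8 = 15.

15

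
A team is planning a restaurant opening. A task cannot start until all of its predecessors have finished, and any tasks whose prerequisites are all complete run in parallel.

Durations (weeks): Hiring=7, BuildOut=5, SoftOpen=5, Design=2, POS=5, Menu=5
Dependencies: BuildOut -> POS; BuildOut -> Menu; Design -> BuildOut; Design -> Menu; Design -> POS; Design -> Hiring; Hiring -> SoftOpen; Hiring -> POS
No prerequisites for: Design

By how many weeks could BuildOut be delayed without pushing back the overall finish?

Critical path: Design→Hiring→POS = 2+7+5 = 14, so the finish is 14 weeks.
Longest path through BuildOut: 12 weeks (earliest finish 7, latest finish 9).
Float = 14 − 12 = 2.

2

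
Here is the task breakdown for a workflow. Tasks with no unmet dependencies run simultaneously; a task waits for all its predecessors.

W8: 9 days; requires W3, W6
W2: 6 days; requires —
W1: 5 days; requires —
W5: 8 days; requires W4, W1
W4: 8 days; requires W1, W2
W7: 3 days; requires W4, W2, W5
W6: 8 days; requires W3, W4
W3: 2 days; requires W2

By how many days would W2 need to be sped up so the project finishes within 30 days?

Current finish: 31 days; target: 30.
W2 is on every critical path, so each day cut from W2 cuts the finish by one (this holds down to a finish of 30).
Need 31 − 30 = 1 day off W2 → W2 becomes 5 days, finish becomes 30.

1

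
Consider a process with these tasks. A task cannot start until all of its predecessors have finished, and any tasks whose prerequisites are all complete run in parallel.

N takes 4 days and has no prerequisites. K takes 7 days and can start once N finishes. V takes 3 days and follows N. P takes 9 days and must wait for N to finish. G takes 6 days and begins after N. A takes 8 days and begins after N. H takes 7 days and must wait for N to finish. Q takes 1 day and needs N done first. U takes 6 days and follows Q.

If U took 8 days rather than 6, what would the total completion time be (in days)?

Baseline: N→P = 4+9 = 13 → 13 days.
The longest path through U is only 11 days, so U has float 2.
No other chain overtakes it, so the finish is 13 days.

13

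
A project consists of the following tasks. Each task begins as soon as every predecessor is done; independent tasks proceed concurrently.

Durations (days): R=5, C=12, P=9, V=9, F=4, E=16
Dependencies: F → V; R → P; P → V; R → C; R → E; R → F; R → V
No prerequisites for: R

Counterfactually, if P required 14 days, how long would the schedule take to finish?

28

Critical path before the change: R→P→V = 5+9+9 = 23 giving 23 days.
Since P is critical, the +5 change carries straight to that chain (now 28 days).
That remains the longest chain; total 28 days.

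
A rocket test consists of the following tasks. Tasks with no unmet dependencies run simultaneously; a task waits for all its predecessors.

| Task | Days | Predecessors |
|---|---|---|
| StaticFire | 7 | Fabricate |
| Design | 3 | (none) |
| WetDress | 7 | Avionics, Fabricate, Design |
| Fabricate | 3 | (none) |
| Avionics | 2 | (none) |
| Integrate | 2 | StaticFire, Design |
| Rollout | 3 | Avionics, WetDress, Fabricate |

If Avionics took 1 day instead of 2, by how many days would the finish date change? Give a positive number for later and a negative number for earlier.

0

As given, the longest chain is Design→WetDress→Rollout = 3+7+3 = 13, so the finish is 13 days.
The longest path through Avionics is only 12 days, so Avionics has float 1.
No other chain overtakes it, so the finish is 13 days.
Change in finish: 13 − 13 = +0 days.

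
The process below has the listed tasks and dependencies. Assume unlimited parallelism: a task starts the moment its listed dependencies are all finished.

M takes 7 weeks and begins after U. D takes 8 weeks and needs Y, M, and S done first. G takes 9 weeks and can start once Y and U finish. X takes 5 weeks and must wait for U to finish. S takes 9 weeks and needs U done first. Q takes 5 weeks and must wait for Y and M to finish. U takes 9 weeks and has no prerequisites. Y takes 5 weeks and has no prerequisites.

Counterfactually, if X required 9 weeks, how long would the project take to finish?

As given, the longest chain is U→S→D = 9+9+8 = 26, so the finish is 26 weeks.
X has 12 weeks of float (longest path through it is 14).
That remains the longest chain; total 26 weeks.

26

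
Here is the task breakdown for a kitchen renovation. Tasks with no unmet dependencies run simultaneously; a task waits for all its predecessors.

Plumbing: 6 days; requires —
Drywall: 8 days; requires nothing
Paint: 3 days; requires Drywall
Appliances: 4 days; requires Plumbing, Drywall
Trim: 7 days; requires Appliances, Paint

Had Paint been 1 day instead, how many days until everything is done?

19

Actual critical path: Drywall→Appliances→Trim = 8+4+7 = 19 ⇒ 19 days.
The longest path through Paint is only 18 days, so Paint has float 1.
No other chain overtakes it, so the finish is 19 days.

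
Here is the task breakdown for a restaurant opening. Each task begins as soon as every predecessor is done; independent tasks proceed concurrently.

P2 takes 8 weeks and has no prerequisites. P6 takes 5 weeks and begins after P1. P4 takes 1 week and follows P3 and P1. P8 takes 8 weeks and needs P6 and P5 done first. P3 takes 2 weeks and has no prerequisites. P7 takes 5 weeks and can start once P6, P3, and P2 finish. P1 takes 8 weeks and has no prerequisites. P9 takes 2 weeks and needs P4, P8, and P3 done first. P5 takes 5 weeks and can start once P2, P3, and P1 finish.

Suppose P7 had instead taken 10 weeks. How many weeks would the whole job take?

Actual critical path: P1→P5→P8→P9 = 8+5+8+2 = 23 ⇒ 23 weeks.
P7 is off the critical path — its longest chain is 18 weeks, giving 5 of slack.
The critical path is still P1→P5→P8→P9; finish is now 23 weeks.

23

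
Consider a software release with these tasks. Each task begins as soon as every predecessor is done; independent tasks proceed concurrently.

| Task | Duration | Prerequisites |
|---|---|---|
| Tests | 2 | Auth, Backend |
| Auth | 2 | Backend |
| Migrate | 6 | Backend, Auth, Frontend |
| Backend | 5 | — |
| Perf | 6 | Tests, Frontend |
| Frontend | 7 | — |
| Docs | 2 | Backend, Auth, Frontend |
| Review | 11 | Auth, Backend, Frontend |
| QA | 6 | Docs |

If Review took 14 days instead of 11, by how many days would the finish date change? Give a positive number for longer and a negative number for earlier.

As given, the longest chain is Backend→Auth→Review = 5+2+11 = 18, so the finish is 18 days.
Review lies on that path, so at 14 days the path becomes 21 days.
The critical path is still Backend→Auth→Review; finish is now 21 days.
Change in finish: 21 − 18 = +3 days.

3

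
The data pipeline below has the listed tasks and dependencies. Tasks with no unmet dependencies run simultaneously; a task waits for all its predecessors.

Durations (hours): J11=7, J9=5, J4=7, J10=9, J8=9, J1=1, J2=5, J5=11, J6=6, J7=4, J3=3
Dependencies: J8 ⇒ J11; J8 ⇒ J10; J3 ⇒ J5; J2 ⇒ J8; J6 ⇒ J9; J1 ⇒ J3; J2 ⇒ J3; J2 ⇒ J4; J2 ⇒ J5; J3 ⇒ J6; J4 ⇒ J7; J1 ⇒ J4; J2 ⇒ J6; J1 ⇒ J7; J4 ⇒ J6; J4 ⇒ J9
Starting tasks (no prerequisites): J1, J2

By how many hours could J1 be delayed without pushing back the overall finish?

Critical path: J2→J4→J6→J9 = 5+7+6+5 = 23, so the finish is 23 hours.
J1 finishes as early as 1 and must finish by 5.
So J1 can slip 5 − 1 = 4 hours.

4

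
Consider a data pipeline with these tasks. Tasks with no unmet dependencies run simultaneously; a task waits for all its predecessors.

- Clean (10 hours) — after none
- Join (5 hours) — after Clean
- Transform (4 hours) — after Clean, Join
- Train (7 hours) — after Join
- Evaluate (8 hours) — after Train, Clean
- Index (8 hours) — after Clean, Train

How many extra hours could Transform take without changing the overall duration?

11

The longest chain is Clean→Join→Train→Evaluate = 10+5+7+8 = 30; overall finish 30 hours.
Longest path through Transform: 19 hours (earliest finish 19, latest finish 30).
Slack of Transform = 26 − 15 = 11 hours.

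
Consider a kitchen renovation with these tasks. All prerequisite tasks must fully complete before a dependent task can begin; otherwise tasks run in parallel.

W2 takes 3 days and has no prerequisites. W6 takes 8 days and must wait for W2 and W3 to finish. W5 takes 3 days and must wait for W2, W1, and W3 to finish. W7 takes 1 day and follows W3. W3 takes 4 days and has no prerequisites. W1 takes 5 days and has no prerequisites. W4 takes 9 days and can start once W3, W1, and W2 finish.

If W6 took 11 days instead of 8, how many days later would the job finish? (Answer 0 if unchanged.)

1

As given, the longest chain is W1→W4 = 5+9 = 14, so the finish is 14 days.
W6 has 2 days of float (longest path through it is 12).
Now W3→W6 = 4+11 = 15 is longest, so the finish becomes 15 days.
Change in finish: 15 − 14 = +1 days.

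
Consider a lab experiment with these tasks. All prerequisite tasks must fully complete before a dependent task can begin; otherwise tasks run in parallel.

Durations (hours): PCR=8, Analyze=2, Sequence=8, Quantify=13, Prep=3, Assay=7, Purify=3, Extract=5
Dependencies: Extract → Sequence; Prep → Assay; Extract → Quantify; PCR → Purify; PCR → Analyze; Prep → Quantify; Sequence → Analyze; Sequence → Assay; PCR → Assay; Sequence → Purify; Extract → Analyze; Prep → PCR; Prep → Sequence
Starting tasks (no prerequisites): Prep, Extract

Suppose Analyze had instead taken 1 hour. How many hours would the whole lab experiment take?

Baseline: Extract→Sequence→Assay = 5+8+7 = 20 → 20 hours.
Analyze has 5 hours of float (longest path through it is 15).
That remains the longest chain; total 20 hours.

20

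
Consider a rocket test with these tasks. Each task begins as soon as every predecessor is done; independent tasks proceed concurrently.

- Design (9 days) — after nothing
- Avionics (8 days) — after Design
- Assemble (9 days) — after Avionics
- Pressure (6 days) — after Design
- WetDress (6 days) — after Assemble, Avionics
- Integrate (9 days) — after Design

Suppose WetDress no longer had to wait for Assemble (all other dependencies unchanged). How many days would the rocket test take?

With the dependency in place, Design→Avionics→Assemble→WetDress = 9+8+9+6 = 32 sets the finish at 32 days.
Without Assemble→WetDress, WetDress's earliest start moves from 26 to 17.
After: Design→Avionics→Assemble = 9+8+9 = 26 → 26 days.

26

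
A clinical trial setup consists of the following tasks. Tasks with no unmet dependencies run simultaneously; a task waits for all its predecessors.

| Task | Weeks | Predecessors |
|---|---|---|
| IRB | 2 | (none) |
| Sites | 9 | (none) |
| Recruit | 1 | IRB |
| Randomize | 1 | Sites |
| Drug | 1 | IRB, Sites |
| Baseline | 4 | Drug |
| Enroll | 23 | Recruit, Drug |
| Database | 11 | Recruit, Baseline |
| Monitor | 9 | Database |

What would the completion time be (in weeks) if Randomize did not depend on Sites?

34

With the dependency in place, Sites→Drug→Baseline→Database→Monitor = 9+1+4+11+9 = 34 sets the finish at 34 weeks.
Without Sites→Randomize, Randomize's earliest start moves from 9 to 0.
After: Sites→Drug→Baseline→Database→Monitor = 9+1+4+11+9 = 34 → 34 weeks.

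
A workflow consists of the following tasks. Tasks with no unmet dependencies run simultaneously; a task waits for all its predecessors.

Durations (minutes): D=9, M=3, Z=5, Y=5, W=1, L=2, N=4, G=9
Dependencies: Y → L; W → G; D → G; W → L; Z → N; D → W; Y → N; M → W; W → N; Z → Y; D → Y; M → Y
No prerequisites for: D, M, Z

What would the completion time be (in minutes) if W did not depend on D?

Before: longest chain D→W→G = 9+1+9 = 19, finish 19.
Without D→W, W's earliest start moves from 9 to 3.
The longest chain is now D→Y→N = 9+5+4 = 18, so the schedule takes 18 minutes.

18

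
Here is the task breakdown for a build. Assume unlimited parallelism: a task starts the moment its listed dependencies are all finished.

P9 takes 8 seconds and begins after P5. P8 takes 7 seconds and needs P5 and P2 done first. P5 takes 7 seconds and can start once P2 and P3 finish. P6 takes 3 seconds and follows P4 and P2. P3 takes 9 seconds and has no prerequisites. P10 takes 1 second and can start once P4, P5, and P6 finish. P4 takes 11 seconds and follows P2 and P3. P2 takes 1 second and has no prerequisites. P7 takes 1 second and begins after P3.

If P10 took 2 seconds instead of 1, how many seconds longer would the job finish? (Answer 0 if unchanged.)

1

Critical path before the change: P3→P4→P6→P10 = 9+11+3+1 = 24 giving 24 seconds.
P10 lies on that path, so at 2 seconds the path becomes 25 seconds.
No other chain overtakes it, so the finish is 25 seconds.
Change in finish: 25 − 24 = +1 seconds.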